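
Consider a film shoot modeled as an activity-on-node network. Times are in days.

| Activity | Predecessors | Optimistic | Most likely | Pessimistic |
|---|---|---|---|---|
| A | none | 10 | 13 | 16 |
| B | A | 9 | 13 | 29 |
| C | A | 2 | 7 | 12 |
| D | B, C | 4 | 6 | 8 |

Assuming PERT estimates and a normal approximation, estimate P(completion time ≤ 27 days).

te_A = (10 + 4·13 + 16)/6 = 78/6 = 13; σ²_A = ((16−10)/6)² = 1.000
te_B = (9 + 4·13 + 29)/6 = 90/6 = 15; σ²_B = ((29−9)/6)² = 11.111
te_C = (2 + 4·7 + 12)/6 = 42/6 = 7; σ²_C = ((12−2)/6)² = 2.778
te_D = (4 + 4·6 + 8)/6 = 36/6 = 6; σ²_D = ((8−4)/6)² = 0.444

Forward pass:
ES_A = 0; EF_A = 13
ES_B = 13; EF_B = 13+15 = 28
ES_C = 13; EF_C = 13+7 = 20
ES_D = max(EF_B=28, EF_C=20) = 28; EF_D = 28+6 = 34
Expected project duration μ = 34 days. Critical path: A → B → D.

Variance along critical path = 1.000 + 11.111 + 0.444 = 12.556; σ = √12.556 = 3.543 days.
Z = (27 − 34) / 3.543 = -1.976
P(T ≤ 27) = Φ(-1.976) ≈ 0.024

0.024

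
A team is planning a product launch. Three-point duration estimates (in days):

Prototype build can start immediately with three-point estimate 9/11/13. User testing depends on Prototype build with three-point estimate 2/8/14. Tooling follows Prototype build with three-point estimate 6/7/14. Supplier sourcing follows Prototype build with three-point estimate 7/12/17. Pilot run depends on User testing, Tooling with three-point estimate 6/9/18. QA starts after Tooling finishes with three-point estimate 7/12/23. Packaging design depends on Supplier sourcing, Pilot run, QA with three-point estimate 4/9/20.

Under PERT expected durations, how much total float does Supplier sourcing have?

9 days

te_Prototype build = (9 + 4·11 + 13)/6 = 66/6 = 11
te_User testing = (2 + 4·8 + 14)/6 = 48/6 = 8
te_Tooling = (6 + 4·7 + 14)/6 = 48/6 = 8
te_Supplier sourcing = (7 + 4·12 + 17)/6 = 72/6 = 12
te_Pilot run = (6 + 4·9 + 18)/6 = 60/6 = 10
te_QA = (7 + 4·12 + 23)/6 = 78/6 = 13
te_Packaging design = (4 + 4·9 + 20)/6 = 60/6 = 10

Forward pass:
ES_Prototype build = 0; EF_Prototype build = 11
ES_User testing = 11; EF_User testing = 11+8 = 19
ES_Tooling = 11; EF_Tooling = 11+8 = 19
ES_Supplier sourcing = 11; EF_Supplier sourcing = 11+12 = 23
ES_Pilot run = max(EF_User testing=19, EF_Tooling=19) = 19; EF_Pilot run = 19+10 = 29
ES_QA = 19; EF_QA = 19+13 = 32
ES_Packaging design = max(EF_Supplier sourcing=23, EF_Pilot run=29, EF_QA=32) = 32; EF_Packaging design = 32+10 = 42
Expected project duration μ = 42 days. Critical path: Prototype build → Tooling → QA → Packaging design.

Backward pass:
LF_Packaging design = 42; LS_Packaging design = 42−10 = 32
LF_QA = LS_Packaging design = 32; LS_QA = 32−13 = 19
LF_Pilot run = LS_Packaging design = 32; LS_Pilot run = 32−10 = 22
LF_Supplier sourcing = LS_Packaging design = 32; LS_Supplier sourcing = 32−12 = 20
LF_Tooling = min(LS_Pilot run=22, LS_QA=19) = 19; LS_Tooling = 19−8 = 11
LF_User testing = LS_Pilot run = 22; LS_User testing = 22−8 = 14
LF_Prototype build = min(LS_User testing=14, LS_Tooling=11, LS_Supplier sourcing=20) = 11; LS_Prototype build = 11−11 = 0
Slack_Supplier sourcing = LS_Supplier sourcing − ES_Supplier sourcing = 20 − 11 = 9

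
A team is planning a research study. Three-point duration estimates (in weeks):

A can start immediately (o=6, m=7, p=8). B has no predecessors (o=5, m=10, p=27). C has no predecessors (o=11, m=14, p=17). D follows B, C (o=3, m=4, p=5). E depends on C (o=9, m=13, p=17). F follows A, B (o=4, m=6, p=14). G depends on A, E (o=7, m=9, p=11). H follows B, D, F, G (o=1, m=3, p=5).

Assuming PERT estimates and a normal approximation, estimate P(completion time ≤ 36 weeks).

te_A = (6 + 4·7 + 8)/6 = 42/6 = 7; σ²_A = ((8−6)/6)² = 0.111
te_B = (5 + 4·10 + 27)/6 = 72/6 = 12; σ²_B = ((27−5)/6)² = 13.444
te_C = (11 + 4·14 + 17)/6 = 84/6 = 14; σ²_C = ((17−11)/6)² = 1.000
te_D = (3 + 4·4 + 5)/6 = 24/6 = 4; σ²_D = ((5−3)/6)² = 0.111
te_E = (9 + 4·13 + 17)/6 = 78/6 = 13; σ²_E = ((17−9)/6)² = 1.778
te_F = (4 + 4·6 + 14)/6 = 42/6 = 7; σ²_F = ((14−4)/6)² = 2.778
te_G = (7 + 4·9 + 11)/6 = 54/6 = 9; σ²_G = ((11−7)/6)² = 0.444
te_H = (1 + 4·3 + 5)/6 = 18/6 = 3; σ²_H = ((5−1)/6)² = 0.444

Forward pass:
ES_A = 0; EF_A = 7
ES_B = 0; EF_B = 12
ES_C = 0; EF_C = 14
ES_D = max(EF_B=12, EF_C=14) = 14; EF_D = 14+4 = 18
ES_E = 14; EF_E = 14+13 = 27
ES_F = max(EF_A=7, EF_B=12) = 12; EF_F = 12+7 = 19
ES_G = max(EF_A=7, EF_E=27) = 27; EF_G = 27+9 = 36
ES_H = max(EF_B=12, EF_D=18, EF_F=19, EF_G=36) = 36; EF_H = 36+3 = 39
Expected project duration μ = 39 weeks. Critical path: C → E → G → H.

Variance along critical path = 1.000 + 1.778 + 0.444 + 0.444 = 3.667; σ = √3.667 = 1.915 weeks.
Z = (36 − 39) / 1.915 = -1.567
P(T ≤ 36) = Φ(-1.567) ≈ 0.059

0.059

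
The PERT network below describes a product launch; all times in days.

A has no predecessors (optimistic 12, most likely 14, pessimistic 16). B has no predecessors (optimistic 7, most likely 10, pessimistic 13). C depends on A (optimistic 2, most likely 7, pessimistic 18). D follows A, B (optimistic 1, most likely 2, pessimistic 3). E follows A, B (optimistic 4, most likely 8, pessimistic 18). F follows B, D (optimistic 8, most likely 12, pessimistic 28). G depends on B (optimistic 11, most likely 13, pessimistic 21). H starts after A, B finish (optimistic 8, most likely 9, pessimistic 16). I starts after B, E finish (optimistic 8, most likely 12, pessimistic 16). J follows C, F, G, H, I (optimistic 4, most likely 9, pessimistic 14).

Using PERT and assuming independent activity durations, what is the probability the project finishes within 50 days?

0.968

te_A = (12 + 4·14 + 16)/6 = 84/6 = 14; σ²_A = ((16−12)/6)² = 0.444
te_B = (7 + 4·10 + 13)/6 = 60/6 = 10; σ²_B = ((13−7)/6)² = 1.000
te_C = (2 + 4·7 + 18)/6 = 48/6 = 8; σ²_C = ((18−2)/6)² = 7.111
te_D = (1 + 4·2 + 3)/6 = 12/6 = 2; σ²_D = ((3−1)/6)² = 0.111
te_E = (4 + 4·8 + 18)/6 = 54/6 = 9; σ²_E = ((18−4)/6)² = 5.444
te_F = (8 + 4·12 + 28)/6 = 84/6 = 14; σ²_F = ((28−8)/6)² = 11.111
te_G = (11 + 4·13 + 21)/6 = 84/6 = 14; σ²_G = ((21−11)/6)² = 2.778
te_H = (8 + 4·9 + 16)/6 = 60/6 = 10; σ²_H = ((16−8)/6)² = 1.778
te_I = (8 + 4·12 + 16)/6 = 72/6 = 12; σ²_I = ((16−8)/6)² = 1.778
te_J = (4 + 4·9 + 14)/6 = 54/6 = 9; σ²_J = ((14−4)/6)² = 2.778

Forward pass:
ES_A = 0; EF_A = 14
ES_B = 0; EF_B = 10
ES_C = 14; EF_C = 14+8 = 22
ES_D = max(EF_A=14, EF_B=10) = 14; EF_D = 14+2 = 16
ES_E = max(EF_A=14, EF_B=10) = 14; EF_E = 14+9 = 23
ES_F = max(EF_B=10, EF_D=16) = 16; EF_F = 16+14 = 30
ES_G = 10; EF_G = 10+14 = 24
ES_H = max(EF_A=14, EF_B=10) = 14; EF_H = 14+10 = 24
ES_I = max(EF_B=10, EF_E=23) = 23; EF_I = 23+12 = 35
ES_J = max(EF_C=22, EF_F=30, EF_G=24, EF_H=24, EF_I=35) = 35; EF_J = 35+9 = 44
Expected project duration μ = 44 days. Critical path: A → E → I → J.

Variance along critical path = 0.444 + 5.444 + 1.778 + 2.778 = 10.444; σ = √10.444 = 3.232 days.
Z = (50 − 44) / 3.232 = 1.857
P(T ≤ 50) = Φ(1.857) ≈ 0.968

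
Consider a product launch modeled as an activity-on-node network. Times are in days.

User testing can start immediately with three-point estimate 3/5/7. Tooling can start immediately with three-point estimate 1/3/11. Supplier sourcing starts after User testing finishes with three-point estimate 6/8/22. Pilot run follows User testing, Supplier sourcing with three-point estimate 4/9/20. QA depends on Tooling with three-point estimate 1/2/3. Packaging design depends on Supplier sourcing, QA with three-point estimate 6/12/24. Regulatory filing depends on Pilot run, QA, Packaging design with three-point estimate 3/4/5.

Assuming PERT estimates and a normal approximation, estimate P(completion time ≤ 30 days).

0.312

te_User testing = (3 + 4·5 + 7)/6 = 30/6 = 5; σ²_User testing = ((7−3)/6)² = 0.444
te_Tooling = (1 + 4·3 + 11)/6 = 24/6 = 4; σ²_Tooling = ((11−1)/6)² = 2.778
te_Supplier sourcing = (6 + 4·8 + 22)/6 = 60/6 = 10; σ²_Supplier sourcing = ((22−6)/6)² = 7.111
te_Pilot run = (4 + 4·9 + 20)/6 = 60/6 = 10; σ²_Pilot run = ((20−4)/6)² = 7.111
te_QA = (1 + 4·2 + 3)/6 = 12/6 = 2; σ²_QA = ((3−1)/6)² = 0.111
te_Packaging design = (6 + 4·12 + 24)/6 = 78/6 = 13; σ²_Packaging design = ((24−6)/6)² = 9.000
te_Regulatory filing = (3 + 4·4 + 5)/6 = 24/6 = 4; σ²_Regulatory filing = ((5−3)/6)² = 0.111

Forward pass:
ES_User testing = 0; EF_User testing = 5
ES_Tooling = 0; EF_Tooling = 4
ES_Supplier sourcing = 5; EF_Supplier sourcing = 5+10 = 15
ES_Pilot run = max(EF_User testing=5, EF_Supplier sourcing=15) = 15; EF_Pilot run = 15+10 = 25
ES_QA = 4; EF_QA = 4+2 = 6
ES_Packaging design = max(EF_Supplier sourcing=15, EF_QA=6) = 15; EF_Packaging design = 15+13 = 28
ES_Regulatory filing = max(EF_Pilot run=25, EF_QA=6, EF_Packaging design=28) = 28; EF_Regulatory filing = 28+4 = 32
Expected project duration μ = 32 days. Critical path: User testing → Supplier sourcing → Packaging design → Regulatory filing.

Variance along critical path = 0.444 + 7.111 + 9.000 + 0.111 = 16.667; σ = √16.667 = 4.082 days.
Z = (30 − 32) / 4.082 = -0.490
P(T ≤ 30) = Φ(-0.490) ≈ 0.312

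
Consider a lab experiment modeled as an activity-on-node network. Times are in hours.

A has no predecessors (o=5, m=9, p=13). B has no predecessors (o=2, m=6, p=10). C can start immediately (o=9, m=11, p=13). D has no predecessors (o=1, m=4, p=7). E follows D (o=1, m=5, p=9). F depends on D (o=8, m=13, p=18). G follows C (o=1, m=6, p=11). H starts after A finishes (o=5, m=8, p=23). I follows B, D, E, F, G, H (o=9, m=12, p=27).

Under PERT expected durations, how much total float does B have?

te_A = (5 + 4·9 + 13)/6 = 54/6 = 9
te_B = (2 + 4·6 + 10)/6 = 36/6 = 6
te_C = (9 + 4·11 + 13)/6 = 66/6 = 11
te_D = (1 + 4·4 + 7)/6 = 24/6 = 4
te_E = (1 + 4·5 + 9)/6 = 30/6 = 5
te_F = (8 + 4·13 + 18)/6 = 78/6 = 13
te_G = (1 + 4·6 + 11)/6 = 36/6 = 6
te_H = (5 + 4·8 + 23)/6 = 60/6 = 10
te_I = (9 + 4·12 + 27)/6 = 84/6 = 14

Forward pass:
ES_A = 0; EF_A = 9
ES_B = 0; EF_B = 6
ES_C = 0; EF_C = 11
ES_D = 0; EF_D = 4
ES_E = 4; EF_E = 4+5 = 9
ES_F = 4; EF_F = 4+13 = 17
ES_G = 11; EF_G = 11+6 = 17
ES_H = 9; EF_H = 9+10 = 19
ES_I = max(EF_B=6, EF_D=4, EF_E=9, EF_F=17, EF_G=17, EF_H=19) = 19; EF_I = 19+14 = 33
Expected project duration μ = 33 hours. Critical path: A → H → I.

Backward pass:
LF_I = 33; LS_I = 33−14 = 19
LF_H = LS_I = 19; LS_H = 19−10 = 9
LF_G = LS_I = 19; LS_G = 19−6 = 13
LF_F = LS_I = 19; LS_F = 19−13 = 6
LF_E = LS_I = 19; LS_E = 19−5 = 14
LF_D = min(LS_E=14, LS_F=6, LS_I=19) = 6; LS_D = 6−4 = 2
LF_C = LS_G = 13; LS_C = 13−11 = 2
LF_B = LS_I = 19; LS_B = 19−6 = 13
LF_A = LS_H = 9; LS_A = 9−9 = 0
Slack_B = LS_B − ES_B = 13 − 0 = 13

13 hours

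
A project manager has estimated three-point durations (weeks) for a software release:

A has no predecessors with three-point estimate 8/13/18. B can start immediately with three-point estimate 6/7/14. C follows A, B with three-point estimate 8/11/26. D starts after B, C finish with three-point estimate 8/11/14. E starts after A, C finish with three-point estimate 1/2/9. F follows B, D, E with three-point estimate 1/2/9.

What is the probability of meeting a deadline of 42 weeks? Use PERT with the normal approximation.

0.700

te_A = (8 + 4·13 + 18)/6 = 78/6 = 13; σ²_A = ((18−8)/6)² = 2.778
te_B = (6 + 4·7 + 14)/6 = 48/6 = 8; σ²_B = ((14−6)/6)² = 1.778
te_C = (8 + 4·11 + 26)/6 = 78/6 = 13; σ²_C = ((26−8)/6)² = 9.000
te_D = (8 + 4·11 + 14)/6 = 66/6 = 11; σ²_D = ((14−8)/6)² = 1.000
te_E = (1 + 4·2 + 9)/6 = 18/6 = 3; σ²_E = ((9−1)/6)² = 1.778
te_F = (1 + 4·2 + 9)/6 = 18/6 = 3; σ²_F = ((9−1)/6)² = 1.778

Forward pass:
ES_A = 0; EF_A = 13
ES_B = 0; EF_B = 8
ES_C = max(EF_A=13, EF_B=8) = 13; EF_C = 13+13 = 26
ES_D = max(EF_B=8, EF_C=26) = 26; EF_D = 26+11 = 37
ES_E = max(EF_A=13, EF_C=26) = 26; EF_E = 26+3 = 29
ES_F = max(EF_B=8, EF_D=37, EF_E=29) = 37; EF_F = 37+3 = 40
Expected project duration μ = 40 weeks. Critical path: A → C → D → F.

Variance along critical path = 2.778 + 9.000 + 1.000 + 1.778 = 14.556; σ = √14.556 = 3.815 weeks.
Z = (42 − 40) / 3.815 = 0.524
P(T ≤ 42) = Φ(0.524) ≈ 0.700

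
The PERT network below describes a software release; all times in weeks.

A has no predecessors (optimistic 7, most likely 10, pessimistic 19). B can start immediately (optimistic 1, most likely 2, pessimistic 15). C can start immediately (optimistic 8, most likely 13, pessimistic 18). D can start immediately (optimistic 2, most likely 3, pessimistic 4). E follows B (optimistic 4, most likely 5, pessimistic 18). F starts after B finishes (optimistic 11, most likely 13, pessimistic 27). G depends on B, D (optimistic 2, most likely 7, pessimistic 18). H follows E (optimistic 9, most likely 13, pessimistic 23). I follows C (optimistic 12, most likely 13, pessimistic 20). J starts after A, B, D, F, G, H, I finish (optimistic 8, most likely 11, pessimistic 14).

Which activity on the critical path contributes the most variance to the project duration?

C

te_A = (7 + 4·10 + 19)/6 = 66/6 = 11; σ²_A = ((19−7)/6)² = 4.000
te_B = (1 + 4·2 + 15)/6 = 24/6 = 4; σ²_B = ((15−1)/6)² = 5.444
te_C = (8 + 4·13 + 18)/6 = 78/6 = 13; σ²_C = ((18−8)/6)² = 2.778
te_D = (2 + 4·3 + 4)/6 = 18/6 = 3; σ²_D = ((4−2)/6)² = 0.111
te_E = (4 + 4·5 + 18)/6 = 42/6 = 7; σ²_E = ((18−4)/6)² = 5.444
te_F = (11 + 4·13 + 27)/6 = 90/6 = 15; σ²_F = ((27−11)/6)² = 7.111
te_G = (2 + 4·7 + 18)/6 = 48/6 = 8; σ²_G = ((18−2)/6)² = 7.111
te_H = (9 + 4·13 + 23)/6 = 84/6 = 14; σ²_H = ((23−9)/6)² = 5.444
te_I = (12 + 4·13 + 20)/6 = 84/6 = 14; σ²_I = ((20−12)/6)² = 1.778
te_J = (8 + 4·11 + 14)/6 = 66/6 = 11; σ²_J = ((14−8)/6)² = 1.000

Forward pass:
ES_A = 0; EF_A = 11
ES_B = 0; EF_B = 4
ES_C = 0; EF_C = 13
ES_D = 0; EF_D = 3
ES_E = 4; EF_E = 4+7 = 11
ES_F = 4; EF_F = 4+15 = 19
ES_G = max(EF_B=4, EF_D=3) = 4; EF_G = 4+8 = 12
ES_H = 11; EF_H = 11+14 = 25
ES_I = 13; EF_I = 13+14 = 27
ES_J = max(EF_A=11, EF_B=4, EF_D=3, EF_F=19, EF_G=12, EF_H=25, EF_I=27) = 27; EF_J = 27+11 = 38
Expected project duration μ = 38 weeks. Critical path: C → I → J.

Variances on critical path: σ²_C=2.778, σ²_I=1.778, σ²_J=1.000.
Largest is σ²_C = 2.778.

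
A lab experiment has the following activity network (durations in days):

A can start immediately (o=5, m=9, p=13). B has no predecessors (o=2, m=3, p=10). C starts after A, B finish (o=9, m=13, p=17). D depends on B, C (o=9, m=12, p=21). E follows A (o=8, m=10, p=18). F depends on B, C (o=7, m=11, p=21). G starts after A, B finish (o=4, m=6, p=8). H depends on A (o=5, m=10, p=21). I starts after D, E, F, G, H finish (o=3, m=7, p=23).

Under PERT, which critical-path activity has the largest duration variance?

te_A = (5 + 4·9 + 13)/6 = 54/6 = 9; σ²_A = ((13−5)/6)² = 1.778
te_B = (2 + 4·3 + 10)/6 = 24/6 = 4; σ²_B = ((10−2)/6)² = 1.778
te_C = (9 + 4·13 + 17)/6 = 78/6 = 13; σ²_C = ((17−9)/6)² = 1.778
te_D = (9 + 4·12 + 21)/6 = 78/6 = 13; σ²_D = ((21−9)/6)² = 4.000
te_E = (8 + 4·10 + 18)/6 = 66/6 = 11; σ²_E = ((18−8)/6)² = 2.778
te_F = (7 + 4·11 + 21)/6 = 72/6 = 12; σ²_F = ((21−7)/6)² = 5.444
te_G = (4 + 4·6 + 8)/6 = 36/6 = 6; σ²_G = ((8−4)/6)² = 0.444
te_H = (5 + 4·10 + 21)/6 = 66/6 = 11; σ²_H = ((21−5)/6)² = 7.111
te_I = (3 + 4·7 + 23)/6 = 54/6 = 9; σ²_I = ((23−3)/6)² = 11.111

Forward pass:
ES_A = 0; EF_A = 9
ES_B = 0; EF_B = 4
ES_C = max(EF_A=9, EF_B=4) = 9; EF_C = 9+13 = 22
ES_D = max(EF_B=4, EF_C=22) = 22; EF_D = 22+13 = 35
ES_E = 9; EF_E = 9+11 = 20
ES_F = max(EF_B=4, EF_C=22) = 22; EF_F = 22+12 = 34
ES_G = max(EF_A=9, EF_B=4) = 9; EF_G = 9+6 = 15
ES_H = 9; EF_H = 9+11 = 20
ES_I = max(EF_D=35, EF_E=20, EF_F=34, EF_G=15, EF_H=20) = 35; EF_I = 35+9 = 44
Expected project duration μ = 44 days. Critical path: A → C → D → I.

Variances on critical path: σ²_A=1.778, σ²_C=1.778, σ²_D=4.000, σ²_I=11.111.
Largest is σ²_I = 11.111.

I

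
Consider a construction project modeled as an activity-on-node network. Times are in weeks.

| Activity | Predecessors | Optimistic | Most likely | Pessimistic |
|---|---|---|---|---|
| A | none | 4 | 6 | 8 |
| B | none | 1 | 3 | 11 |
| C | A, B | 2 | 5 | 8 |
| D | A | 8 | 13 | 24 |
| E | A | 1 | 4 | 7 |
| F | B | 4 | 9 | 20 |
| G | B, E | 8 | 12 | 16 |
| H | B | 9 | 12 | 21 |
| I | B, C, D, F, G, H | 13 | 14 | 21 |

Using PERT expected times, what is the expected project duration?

37 weeks

te_A = (4 + 4·6 + 8)/6 = 36/6 = 6
te_B = (1 + 4·3 + 11)/6 = 24/6 = 4
te_C = (2 + 4·5 + 8)/6 = 30/6 = 5
te_D = (8 + 4·13 + 24)/6 = 84/6 = 14
te_E = (1 + 4·4 + 7)/6 = 24/6 = 4
te_F = (4 + 4·9 + 20)/6 = 60/6 = 10
te_G = (8 + 4·12 + 16)/6 = 72/6 = 12
te_H = (9 + 4·12 + 21)/6 = 78/6 = 13
te_I = (13 + 4·14 + 21)/6 = 90/6 = 15

Forward pass:
ES_A = 0; EF_A = 6
ES_B = 0; EF_B = 4
ES_C = max(EF_A=6, EF_B=4) = 6; EF_C = 6+5 = 11
ES_D = 6; EF_D = 6+14 = 20
ES_E = 6; EF_E = 6+4 = 10
ES_F = 4; EF_F = 4+10 = 14
ES_G = max(EF_B=4, EF_E=10) = 10; EF_G = 10+12 = 22
ES_H = 4; EF_H = 4+13 = 17
ES_I = max(EF_B=4, EF_C=11, EF_D=20, EF_F=14, EF_G=22, EF_H=17) = 22; EF_I = 22+15 = 37
Expected project duration μ = 37 weeks. Critical path: A → E → G → I.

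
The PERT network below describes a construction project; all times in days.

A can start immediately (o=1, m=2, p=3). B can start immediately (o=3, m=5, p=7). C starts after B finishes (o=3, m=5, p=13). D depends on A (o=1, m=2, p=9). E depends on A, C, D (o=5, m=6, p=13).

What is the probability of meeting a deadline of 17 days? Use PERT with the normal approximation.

0.327

te_A = (1 + 4·2 + 3)/6 = 12/6 = 2; σ²_A = ((3−1)/6)² = 0.111
te_B = (3 + 4·5 + 7)/6 = 30/6 = 5; σ²_B = ((7−3)/6)² = 0.444
te_C = (3 + 4·5 + 13)/6 = 36/6 = 6; σ²_C = ((13−3)/6)² = 2.778
te_D = (1 + 4·2 + 9)/6 = 18/6 = 3; σ²_D = ((9−1)/6)² = 1.778
te_E = (5 + 4·6 + 13)/6 = 42/6 = 7; σ²_E = ((13−5)/6)² = 1.778

Forward pass:
ES_A = 0; EF_A = 2
ES_B = 0; EF_B = 5
ES_C = 5; EF_C = 5+6 = 11
ES_D = 2; EF_D = 2+3 = 5
ES_E = max(EF_A=2, EF_C=11, EF_D=5) = 11; EF_E = 11+7 = 18
Expected project duration μ = 18 days. Critical path: B → C → E.

Variance along critical path = 0.444 + 2.778 + 1.778 = 5.000; σ = √5.000 = 2.236 days.
Z = (17 − 18) / 2.236 = -0.447
P(T ≤ 17) = Φ(-0.447) ≈ 0.327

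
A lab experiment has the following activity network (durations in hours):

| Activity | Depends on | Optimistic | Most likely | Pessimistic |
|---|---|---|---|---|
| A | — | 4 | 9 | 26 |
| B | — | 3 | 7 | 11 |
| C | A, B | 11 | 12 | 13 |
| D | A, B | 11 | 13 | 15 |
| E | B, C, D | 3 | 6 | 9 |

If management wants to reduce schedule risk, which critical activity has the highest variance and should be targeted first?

te_A = (4 + 4·9 + 26)/6 = 66/6 = 11; σ²_A = ((26−4)/6)² = 13.444
te_B = (3 + 4·7 + 11)/6 = 42/6 = 7; σ²_B = ((11−3)/6)² = 1.778
te_C = (11 + 4·12 + 13)/6 = 72/6 = 12; σ²_C = ((13−11)/6)² = 0.111
te_D = (11 + 4·13 + 15)/6 = 78/6 = 13; σ²_D = ((15−11)/6)² = 0.444
te_E = (3 + 4·6 + 9)/6 = 36/6 = 6; σ²_E = ((9−3)/6)² = 1.000

Forward pass:
ES_A = 0; EF_A = 11
ES_B = 0; EF_B = 7
ES_C = max(EF_A=11, EF_B=7) = 11; EF_C = 11+12 = 23
ES_D = max(EF_A=11, EF_B=7) = 11; EF_D = 11+13 = 24
ES_E = max(EF_B=7, EF_C=23, EF_D=24) = 24; EF_E = 24+6 = 30
Expected project duration μ = 30 hours. Critical path: A → D → E.

Variances on critical path: σ²_A=13.444, σ²_D=0.444, σ²_E=1.000.
Largest is σ²_A = 13.444.

A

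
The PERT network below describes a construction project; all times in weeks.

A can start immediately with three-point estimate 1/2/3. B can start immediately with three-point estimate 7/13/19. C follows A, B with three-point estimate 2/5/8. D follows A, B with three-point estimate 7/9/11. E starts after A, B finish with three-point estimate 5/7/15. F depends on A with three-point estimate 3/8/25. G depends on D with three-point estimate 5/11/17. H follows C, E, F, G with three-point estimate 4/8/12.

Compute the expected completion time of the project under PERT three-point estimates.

41 weeks

te_A = (1 + 4·2 + 3)/6 = 12/6 = 2
te_B = (7 + 4·13 + 19)/6 = 78/6 = 13
te_C = (2 + 4·5 + 8)/6 = 30/6 = 5
te_D = (7 + 4·9 + 11)/6 = 54/6 = 9
te_E = (5 + 4·7 + 15)/6 = 48/6 = 8
te_F = (3 + 4·8 + 25)/6 = 60/6 = 10
te_G = (5 + 4·11 + 17)/6 = 66/6 = 11
te_H = (4 + 4·8 + 12)/6 = 48/6 = 8

Forward pass:
ES_A = 0; EF_A = 2
ES_B = 0; EF_B = 13
ES_C = max(EF_A=2, EF_B=13) = 13; EF_C = 13+5 = 18
ES_D = max(EF_A=2, EF_B=13) = 13; EF_D = 13+9 = 22
ES_E = max(EF_A=2, EF_B=13) = 13; EF_E = 13+8 = 21
ES_F = 2; EF_F = 2+10 = 12
ES_G = 22; EF_G = 22+11 = 33
ES_H = max(EF_C=18, EF_E=21, EF_F=12, EF_G=33) = 33; EF_H = 33+8 = 41
Expected project duration μ = 41 weeks. Critical path: B → D → G → H.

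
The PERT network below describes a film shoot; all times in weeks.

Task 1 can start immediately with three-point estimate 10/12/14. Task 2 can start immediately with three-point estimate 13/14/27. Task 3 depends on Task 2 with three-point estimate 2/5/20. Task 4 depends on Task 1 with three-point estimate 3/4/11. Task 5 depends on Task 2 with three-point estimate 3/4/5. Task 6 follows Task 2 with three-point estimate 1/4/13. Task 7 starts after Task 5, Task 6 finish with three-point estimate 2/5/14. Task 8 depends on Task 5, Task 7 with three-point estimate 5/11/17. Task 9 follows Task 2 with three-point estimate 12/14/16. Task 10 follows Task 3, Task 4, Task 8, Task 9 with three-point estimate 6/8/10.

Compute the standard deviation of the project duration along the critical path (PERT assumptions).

te_Task 1 = (10 + 4·12 + 14)/6 = 72/6 = 12; σ²_Task 1 = ((14−10)/6)² = 0.444
te_Task 2 = (13 + 4·14 + 27)/6 = 96/6 = 16; σ²_Task 2 = ((27−13)/6)² = 5.444
te_Task 3 = (2 + 4·5 + 20)/6 = 42/6 = 7; σ²_Task 3 = ((20−2)/6)² = 9.000
te_Task 4 = (3 + 4·4 + 11)/6 = 30/6 = 5; σ²_Task 4 = ((11−3)/6)² = 1.778
te_Task 5 = (3 + 4·4 + 5)/6 = 24/6 = 4; σ²_Task 5 = ((5−3)/6)² = 0.111
te_Task 6 = (1 + 4·4 + 13)/6 = 30/6 = 5; σ²_Task 6 = ((13−1)/6)² = 4.000
te_Task 7 = (2 + 4·5 + 14)/6 = 36/6 = 6; σ²_Task 7 = ((14−2)/6)² = 4.000
te_Task 8 = (5 + 4·11 + 17)/6 = 66/6 = 11; σ²_Task 8 = ((17−5)/6)² = 4.000
te_Task 9 = (12 + 4·14 + 16)/6 = 84/6 = 14; σ²_Task 9 = ((16−12)/6)² = 0.444
te_Task 10 = (6 + 4·8 + 10)/6 = 48/6 = 8; σ²_Task 10 = ((10−6)/6)² = 0.444

Forward pass:
ES_Task 1 = 0; EF_Task 1 = 12
ES_Task 2 = 0; EF_Task 2 = 16
ES_Task 3 = 16; EF_Task 3 = 16+7 = 23
ES_Task 4 = 12; EF_Task 4 = 12+5 = 17
ES_Task 5 = 16; EF_Task 5 = 16+4 = 20
ES_Task 6 = 16; EF_Task 6 = 16+5 = 21
ES_Task 7 = max(EF_Task 5=20, EF_Task 6=21) = 21; EF_Task 7 = 21+6 = 27
ES_Task 8 = max(EF_Task 5=20, EF_Task 7=27) = 27; EF_Task 8 = 27+11 = 38
ES_Task 9 = 16; EF_Task 9 = 16+14 = 30
ES_Task 10 = max(EF_Task 3=23, EF_Task 4=17, EF_Task 8=38, EF_Task 9=30) = 38; EF_Task 10 = 38+8 = 46
Expected project duration μ = 46 weeks. Critical path: Task 2 → Task 6 → Task 7 → Task 8 → Task 10.

Variance along critical path = 5.444 + 4.000 + 4.000 + 4.000 + 0.444 = 17.889
σ = √17.889 = 4.230 weeks

4.23 weeks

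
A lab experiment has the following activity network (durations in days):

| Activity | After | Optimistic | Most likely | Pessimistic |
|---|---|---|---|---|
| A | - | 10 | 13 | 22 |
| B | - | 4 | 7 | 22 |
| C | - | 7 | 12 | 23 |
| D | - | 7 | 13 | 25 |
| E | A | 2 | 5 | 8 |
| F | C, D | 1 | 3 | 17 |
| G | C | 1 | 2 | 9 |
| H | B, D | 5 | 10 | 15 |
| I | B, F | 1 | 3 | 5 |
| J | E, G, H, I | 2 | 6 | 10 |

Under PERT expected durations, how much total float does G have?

8 days

te_A = (10 + 4·13 + 22)/6 = 84/6 = 14
te_B = (4 + 4·7 + 22)/6 = 54/6 = 9
te_C = (7 + 4·12 + 23)/6 = 78/6 = 13
te_D = (7 + 4·13 + 25)/6 = 84/6 = 14
te_E = (2 + 4·5 + 8)/6 = 30/6 = 5
te_F = (1 + 4·3 + 17)/6 = 30/6 = 5
te_G = (1 + 4·2 + 9)/6 = 18/6 = 3
te_H = (5 + 4·10 + 15)/6 = 60/6 = 10
te_I = (1 + 4·3 + 5)/6 = 18/6 = 3
te_J = (2 + 4·6 + 10)/6 = 36/6 = 6

Forward pass:
ES_A = 0; EF_A = 14
ES_B = 0; EF_B = 9
ES_C = 0; EF_C = 13
ES_D = 0; EF_D = 14
ES_E = 14; EF_E = 14+5 = 19
ES_F = max(EF_C=13, EF_D=14) = 14; EF_F = 14+5 = 19
ES_G = 13; EF_G = 13+3 = 16
ES_H = max(EF_B=9, EF_D=14) = 14; EF_H = 14+10 = 24
ES_I = max(EF_B=9, EF_F=19) = 19; EF_I = 19+3 = 22
ES_J = max(EF_E=19, EF_G=16, EF_H=24, EF_I=22) = 24; EF_J = 24+6 = 30
Expected project duration μ = 30 days. Critical path: D → H → J.

Backward pass:
LF_J = 30; LS_J = 30−6 = 24
LF_I = LS_J = 24; LS_I = 24−3 = 21
LF_H = LS_J = 24; LS_H = 24−10 = 14
LF_G = LS_J = 24; LS_G = 24−3 = 21
LF_F = LS_I = 21; LS_F = 21−5 = 16
LF_E = LS_J = 24; LS_E = 24−5 = 19
LF_D = min(LS_F=16, LS_H=14) = 14; LS_D = 14−14 = 0
LF_C = min(LS_F=16, LS_G=21) = 16; LS_C = 16−13 = 3
LF_B = min(LS_H=14, LS_I=21) = 14; LS_B = 14−9 = 5
LF_A = LS_E = 19; LS_A = 19−14 = 5
Slack_G = LS_G − ES_G = 21 − 13 = 8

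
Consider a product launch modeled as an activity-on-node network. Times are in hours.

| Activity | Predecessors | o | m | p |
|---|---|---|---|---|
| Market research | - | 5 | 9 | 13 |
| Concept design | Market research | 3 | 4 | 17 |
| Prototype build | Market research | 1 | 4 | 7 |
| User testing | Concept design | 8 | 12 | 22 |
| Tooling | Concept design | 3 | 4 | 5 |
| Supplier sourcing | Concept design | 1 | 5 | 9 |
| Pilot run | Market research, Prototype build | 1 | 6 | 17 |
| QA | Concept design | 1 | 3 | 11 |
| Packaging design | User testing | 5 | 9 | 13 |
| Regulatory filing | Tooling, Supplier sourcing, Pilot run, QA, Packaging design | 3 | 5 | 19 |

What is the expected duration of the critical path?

te_Market research = (5 + 4·9 + 13)/6 = 54/6 = 9
te_Concept design = (3 + 4·4 + 17)/6 = 36/6 = 6
te_Prototype build = (1 + 4·4 + 7)/6 = 24/6 = 4
te_User testing = (8 + 4·12 + 22)/6 = 78/6 = 13
te_Tooling = (3 + 4·4 + 5)/6 = 24/6 = 4
te_Supplier sourcing = (1 + 4·5 + 9)/6 = 30/6 = 5
te_Pilot run = (1 + 4·6 + 17)/6 = 42/6 = 7
te_QA = (1 + 4·3 + 11)/6 = 24/6 = 4
te_Packaging design = (5 + 4·9 + 13)/6 = 54/6 = 9
te_Regulatory filing = (3 + 4·5 + 19)/6 = 42/6 = 7

Forward pass:
ES_Market research = 0; EF_Market research = 9
ES_Concept design = 9; EF_Concept design = 9+6 = 15
ES_Prototype build = 9; EF_Prototype build = 9+4 = 13
ES_User testing = 15; EF_User testing = 15+13 = 28
ES_Tooling = 15; EF_Tooling = 15+4 = 19
ES_Supplier sourcing = 15; EF_Supplier sourcing = 15+5 = 20
ES_Pilot run = max(EF_Market research=9, EF_Prototype build=13) = 13; EF_Pilot run = 13+7 = 20
ES_QA = 15; EF_QA = 15+4 = 19
ES_Packaging design = 28; EF_Packaging design = 28+9 = 37
ES_Regulatory filing = max(EF_Tooling=19, EF_Supplier sourcing=20, EF_Pilot run=20, EF_QA=19, EF_Packaging design=37) = 37; EF_Regulatory filing = 37+7 = 44
Expected project duration μ = 44 hours. Critical path: Market research → Concept design → User testing → Packaging design → Regulatory filing.

44 hours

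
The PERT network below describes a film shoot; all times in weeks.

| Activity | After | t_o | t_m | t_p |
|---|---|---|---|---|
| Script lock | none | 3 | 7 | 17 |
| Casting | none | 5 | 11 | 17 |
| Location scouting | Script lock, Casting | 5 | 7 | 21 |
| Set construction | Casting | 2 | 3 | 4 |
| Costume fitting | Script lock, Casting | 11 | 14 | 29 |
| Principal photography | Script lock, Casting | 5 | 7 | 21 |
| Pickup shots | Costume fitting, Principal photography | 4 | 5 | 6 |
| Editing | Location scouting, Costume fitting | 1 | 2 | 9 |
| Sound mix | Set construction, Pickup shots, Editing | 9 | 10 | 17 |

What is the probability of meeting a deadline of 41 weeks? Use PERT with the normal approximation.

te_Script lock = (3 + 4·7 + 17)/6 = 48/6 = 8; σ²_Script lock = ((17−3)/6)² = 5.444
te_Casting = (5 + 4·11 + 17)/6 = 66/6 = 11; σ²_Casting = ((17−5)/6)² = 4.000
te_Location scouting = (5 + 4·7 + 21)/6 = 54/6 = 9; σ²_Location scouting = ((21−5)/6)² = 7.111
te_Set construction = (2 + 4·3 + 4)/6 = 18/6 = 3; σ²_Set construction = ((4−2)/6)² = 0.111
te_Costume fitting = (11 + 4·14 + 29)/6 = 96/6 = 16; σ²_Costume fitting = ((29−11)/6)² = 9.000
te_Principal photography = (5 + 4·7 + 21)/6 = 54/6 = 9; σ²_Principal photography = ((21−5)/6)² = 7.111
te_Pickup shots = (4 + 4·5 + 6)/6 = 30/6 = 5; σ²_Pickup shots = ((6−4)/6)² = 0.111
te_Editing = (1 + 4·2 + 9)/6 = 18/6 = 3; σ²_Editing = ((9−1)/6)² = 1.778
te_Sound mix = (9 + 4·10 + 17)/6 = 66/6 = 11; σ²_Sound mix = ((17−9)/6)² = 1.778

Forward pass:
ES_Script lock = 0; EF_Script lock = 8
ES_Casting = 0; EF_Casting = 11
ES_Location scouting = max(EF_Script lock=8, EF_Casting=11) = 11; EF_Location scouting = 11+9 = 20
ES_Set construction = 11; EF_Set construction = 11+3 = 14
ES_Costume fitting = max(EF_Script lock=8, EF_Casting=11) = 11; EF_Costume fitting = 11+16 = 27
ES_Principal photography = max(EF_Script lock=8, EF_Casting=11) = 11; EF_Principal photography = 11+9 = 20
ES_Pickup shots = max(EF_Costume fitting=27, EF_Principal photography=20) = 27; EF_Pickup shots = 27+5 = 32
ES_Editing = max(EF_Location scouting=20, EF_Costume fitting=27) = 27; EF_Editing = 27+3 = 30
ES_Sound mix = max(EF_Set construction=14, EF_Pickup shots=32, EF_Editing=30) = 32; EF_Sound mix = 32+11 = 43
Expected project duration μ = 43 weeks. Critical path: Casting → Costume fitting → Pickup shots → Sound mix.

Variance along critical path = 4.000 + 9.000 + 0.111 + 1.778 = 14.889; σ = √14.889 = 3.859 weeks.
Z = (41 − 43) / 3.859 = -0.518
P(T ≤ 41) = Φ(-0.518) ≈ 0.302

0.302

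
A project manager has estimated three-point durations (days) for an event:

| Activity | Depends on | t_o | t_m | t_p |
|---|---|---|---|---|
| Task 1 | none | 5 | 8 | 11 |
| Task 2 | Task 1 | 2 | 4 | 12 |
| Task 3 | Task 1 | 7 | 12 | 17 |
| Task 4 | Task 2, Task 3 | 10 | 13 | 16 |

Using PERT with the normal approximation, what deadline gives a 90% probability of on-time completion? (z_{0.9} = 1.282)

35.8 days

te_Task 1 = (5 + 4·8 + 11)/6 = 48/6 = 8; σ²_Task 1 = ((11−5)/6)² = 1.000
te_Task 2 = (2 + 4·4 + 12)/6 = 30/6 = 5; σ²_Task 2 = ((12−2)/6)² = 2.778
te_Task 3 = (7 + 4·12 + 17)/6 = 72/6 = 12; σ²_Task 3 = ((17−7)/6)² = 2.778
te_Task 4 = (10 + 4·13 + 16)/6 = 78/6 = 13; σ²_Task 4 = ((16−10)/6)² = 1.000

Forward pass:
ES_Task 1 = 0; EF_Task 1 = 8
ES_Task 2 = 8; EF_Task 2 = 8+5 = 13
ES_Task 3 = 8; EF_Task 3 = 8+12 = 20
ES_Task 4 = max(EF_Task 2=13, EF_Task 3=20) = 20; EF_Task 4 = 20+13 = 33
Expected project duration μ = 33 days. Critical path: Task 1 → Task 3 → Task 4.

Variance along critical path = 1.000 + 2.778 + 1.000 = 4.778; σ = 2.186 days.
D = μ + z·σ = 33 + 1.282·2.186 = 35.8 days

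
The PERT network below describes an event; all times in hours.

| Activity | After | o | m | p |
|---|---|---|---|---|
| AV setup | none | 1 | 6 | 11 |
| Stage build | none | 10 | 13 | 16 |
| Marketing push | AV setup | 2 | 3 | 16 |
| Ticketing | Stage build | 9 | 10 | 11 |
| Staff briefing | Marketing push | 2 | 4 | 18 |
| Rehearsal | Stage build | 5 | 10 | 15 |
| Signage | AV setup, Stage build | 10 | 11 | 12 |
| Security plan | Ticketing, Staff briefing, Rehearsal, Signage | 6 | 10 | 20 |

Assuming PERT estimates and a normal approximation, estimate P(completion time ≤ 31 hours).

te_AV setup = (1 + 4·6 + 11)/6 = 36/6 = 6; σ²_AV setup = ((11−1)/6)² = 2.778
te_Stage build = (10 + 4·13 + 16)/6 = 78/6 = 13; σ²_Stage build = ((16−10)/6)² = 1.000
te_Marketing push = (2 + 4·3 + 16)/6 = 30/6 = 5; σ²_Marketing push = ((16−2)/6)² = 5.444
te_Ticketing = (9 + 4·10 + 11)/6 = 60/6 = 10; σ²_Ticketing = ((11−9)/6)² = 0.111
te_Staff briefing = (2 + 4·4 + 18)/6 = 36/6 = 6; σ²_Staff briefing = ((18−2)/6)² = 7.111
te_Rehearsal = (5 + 4·10 + 15)/6 = 60/6 = 10; σ²_Rehearsal = ((15−5)/6)² = 2.778
te_Signage = (10 + 4·11 + 12)/6 = 66/6 = 11; σ²_Signage = ((12−10)/6)² = 0.111
te_Security plan = (6 + 4·10 + 20)/6 = 66/6 = 11; σ²_Security plan = ((20−6)/6)² = 5.444

Forward pass:
ES_AV setup = 0; EF_AV setup = 6
ES_Stage build = 0; EF_Stage build = 13
ES_Marketing push = 6; EF_Marketing push = 6+5 = 11
ES_Ticketing = 13; EF_Ticketing = 13+10 = 23
ES_Staff briefing = 11; EF_Staff briefing = 11+6 = 17
ES_Rehearsal = 13; EF_Rehearsal = 13+10 = 23
ES_Signage = max(EF_AV setup=6, EF_Stage build=13) = 13; EF_Signage = 13+11 = 24
ES_Security plan = max(EF_Ticketing=23, EF_Staff briefing=17, EF_Rehearsal=23, EF_Signage=24) = 24; EF_Security plan = 24+11 = 35
Expected project duration μ = 35 hours. Critical path: Stage build → Signage → Security plan.

Variance along critical path = 1.000 + 0.111 + 5.444 = 6.556; σ = √6.556 = 2.560 hours.
Z = (31 − 35) / 2.560 = -1.562
P(T ≤ 31) = Φ(-1.562) ≈ 0.059

0.059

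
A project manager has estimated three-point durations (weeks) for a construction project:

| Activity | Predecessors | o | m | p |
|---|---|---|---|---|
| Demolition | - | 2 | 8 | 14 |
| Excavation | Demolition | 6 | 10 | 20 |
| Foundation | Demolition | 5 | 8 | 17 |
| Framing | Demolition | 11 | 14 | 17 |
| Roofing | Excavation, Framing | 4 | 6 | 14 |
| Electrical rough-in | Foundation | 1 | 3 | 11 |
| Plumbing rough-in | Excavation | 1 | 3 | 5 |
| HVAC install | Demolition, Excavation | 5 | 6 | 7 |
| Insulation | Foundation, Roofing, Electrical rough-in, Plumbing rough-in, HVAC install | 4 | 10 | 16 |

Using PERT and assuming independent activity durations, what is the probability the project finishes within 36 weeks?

te_Demolition = (2 + 4·8 + 14)/6 = 48/6 = 8; σ²_Demolition = ((14−2)/6)² = 4.000
te_Excavation = (6 + 4·10 + 20)/6 = 66/6 = 11; σ²_Excavation = ((20−6)/6)² = 5.444
te_Foundation = (5 + 4·8 + 17)/6 = 54/6 = 9; σ²_Foundation = ((17−5)/6)² = 4.000
te_Framing = (11 + 4·14 + 17)/6 = 84/6 = 14; σ²_Framing = ((17−11)/6)² = 1.000
te_Roofing = (4 + 4·6 + 14)/6 = 42/6 = 7; σ²_Roofing = ((14−4)/6)² = 2.778
te_Electrical rough-in = (1 + 4·3 + 11)/6 = 24/6 = 4; σ²_Electrical rough-in = ((11−1)/6)² = 2.778
te_Plumbing rough-in = (1 + 4·3 + 5)/6 = 18/6 = 3; σ²_Plumbing rough-in = ((5−1)/6)² = 0.444
te_HVAC install = (5 + 4·6 + 7)/6 = 36/6 = 6; σ²_HVAC install = ((7−5)/6)² = 0.111
te_Insulation = (4 + 4·10 + 16)/6 = 60/6 = 10; σ²_Insulation = ((16−4)/6)² = 4.000

Forward pass:
ES_Demolition = 0; EF_Demolition = 8
ES_Excavation = 8; EF_Excavation = 8+11 = 19
ES_Foundation = 8; EF_Foundation = 8+9 = 17
ES_Framing = 8; EF_Framing = 8+14 = 22
ES_Roofing = max(EF_Excavation=19, EF_Framing=22) = 22; EF_Roofing = 22+7 = 29
ES_Electrical rough-in = 17; EF_Electrical rough-in = 17+4 = 21
ES_Plumbing rough-in = 19; EF_Plumbing rough-in = 19+3 = 22
ES_HVAC install = max(EF_Demolition=8, EF_Excavation=19) = 19; EF_HVAC install = 19+6 = 25
ES_Insulation = max(EF_Foundation=17, EF_Roofing=29, EF_Electrical rough-in=21, EF_Plumbing rough-in=22, EF_HVAC install=25) = 29; EF_Insulation = 29+10 = 39
Expected project duration μ = 39 weeks. Critical path: Demolition → Framing → Roofing → Insulation.

Variance along critical path = 4.000 + 1.000 + 2.778 + 4.000 = 11.778; σ = √11.778 = 3.432 weeks.
Z = (36 − 39) / 3.432 = -0.874
P(T ≤ 36) = Φ(-0.874) ≈ 0.191

0.191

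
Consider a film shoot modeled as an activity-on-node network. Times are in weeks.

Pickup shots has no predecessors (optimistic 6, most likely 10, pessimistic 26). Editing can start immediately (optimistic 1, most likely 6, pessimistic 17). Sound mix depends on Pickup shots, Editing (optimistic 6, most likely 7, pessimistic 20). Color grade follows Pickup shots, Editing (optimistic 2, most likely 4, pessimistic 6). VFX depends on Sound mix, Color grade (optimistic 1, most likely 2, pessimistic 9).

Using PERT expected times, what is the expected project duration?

te_Pickup shots = (6 + 4·10 + 26)/6 = 72/6 = 12
te_Editing = (1 + 4·6 + 17)/6 = 42/6 = 7
te_Sound mix = (6 + 4·7 + 20)/6 = 54/6 = 9
te_Color grade = (2 + 4·4 + 6)/6 = 24/6 = 4
te_VFX = (1 + 4·2 + 9)/6 = 18/6 = 3

Forward pass:
ES_Pickup shots = 0; EF_Pickup shots = 12
ES_Editing = 0; EF_Editing = 7
ES_Sound mix = max(EF_Pickup shots=12, EF_Editing=7) = 12; EF_Sound mix = 12+9 = 21
ES_Color grade = max(EF_Pickup shots=12, EF_Editing=7) = 12; EF_Color grade = 12+4 = 16
ES_VFX = max(EF_Sound mix=21, EF_Color grade=16) = 21; EF_VFX = 21+3 = 24
Expected project duration μ = 24 weeks. Critical path: Pickup shots → Sound mix → VFX.

24 weeks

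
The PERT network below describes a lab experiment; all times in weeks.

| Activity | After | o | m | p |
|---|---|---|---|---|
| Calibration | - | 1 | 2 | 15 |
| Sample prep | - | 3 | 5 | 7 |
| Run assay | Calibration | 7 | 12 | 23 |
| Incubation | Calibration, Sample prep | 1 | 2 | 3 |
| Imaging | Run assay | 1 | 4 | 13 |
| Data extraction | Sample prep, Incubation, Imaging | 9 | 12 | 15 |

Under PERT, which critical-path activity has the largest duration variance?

Run assay

te_Calibration = (1 + 4·2 + 15)/6 = 24/6 = 4; σ²_Calibration = ((15−1)/6)² = 5.444
te_Sample prep = (3 + 4·5 + 7)/6 = 30/6 = 5; σ²_Sample prep = ((7−3)/6)² = 0.444
te_Run assay = (7 + 4·12 + 23)/6 = 78/6 = 13; σ²_Run assay = ((23−7)/6)² = 7.111
te_Incubation = (1 + 4·2 + 3)/6 = 12/6 = 2; σ²_Incubation = ((3−1)/6)² = 0.111
te_Imaging = (1 + 4·4 + 13)/6 = 30/6 = 5; σ²_Imaging = ((13−1)/6)² = 4.000
te_Data extraction = (9 + 4·12 + 15)/6 = 72/6 = 12; σ²_Data extraction = ((15−9)/6)² = 1.000

Forward pass:
ES_Calibration = 0; EF_Calibration = 4
ES_Sample prep = 0; EF_Sample prep = 5
ES_Run assay = 4; EF_Run assay = 4+13 = 17
ES_Incubation = max(EF_Calibration=4, EF_Sample prep=5) = 5; EF_Incubation = 5+2 = 7
ES_Imaging = 17; EF_Imaging = 17+5 = 22
ES_Data extraction = max(EF_Sample prep=5, EF_Incubation=7, EF_Imaging=22) = 22; EF_Data extraction = 22+12 = 34
Expected project duration μ = 34 weeks. Critical path: Calibration → Run assay → Imaging → Data extraction.

Variances on critical path: σ²_Calibration=5.444, σ²_Run assay=7.111, σ²_Imaging=4.000, σ²_Data extraction=1.000.
Largest is σ²_Run assay = 7.111.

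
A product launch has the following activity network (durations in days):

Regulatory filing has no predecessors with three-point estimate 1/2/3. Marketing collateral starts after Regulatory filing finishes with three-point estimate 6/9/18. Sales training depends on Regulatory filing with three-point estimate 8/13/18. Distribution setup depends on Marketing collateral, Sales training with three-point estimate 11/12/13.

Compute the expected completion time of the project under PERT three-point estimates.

27 days

te_Regulatory filing = (1 + 4·2 + 3)/6 = 12/6 = 2
te_Marketing collateral = (6 + 4·9 + 18)/6 = 60/6 = 10
te_Sales training = (8 + 4·13 + 18)/6 = 78/6 = 13
te_Distribution setup = (11 + 4·12 + 13)/6 = 72/6 = 12

Forward pass:
ES_Regulatory filing = 0; EF_Regulatory filing = 2
ES_Marketing collateral = 2; EF_Marketing collateral = 2+10 = 12
ES_Sales training = 2; EF_Sales training = 2+13 = 15
ES_Distribution setup = max(EF_Marketing collateral=12, EF_Sales training=15) = 15; EF_Distribution setup = 15+12 = 27
Expected project duration μ = 27 days. Critical path: Regulatory filing → Sales training → Distribution setup.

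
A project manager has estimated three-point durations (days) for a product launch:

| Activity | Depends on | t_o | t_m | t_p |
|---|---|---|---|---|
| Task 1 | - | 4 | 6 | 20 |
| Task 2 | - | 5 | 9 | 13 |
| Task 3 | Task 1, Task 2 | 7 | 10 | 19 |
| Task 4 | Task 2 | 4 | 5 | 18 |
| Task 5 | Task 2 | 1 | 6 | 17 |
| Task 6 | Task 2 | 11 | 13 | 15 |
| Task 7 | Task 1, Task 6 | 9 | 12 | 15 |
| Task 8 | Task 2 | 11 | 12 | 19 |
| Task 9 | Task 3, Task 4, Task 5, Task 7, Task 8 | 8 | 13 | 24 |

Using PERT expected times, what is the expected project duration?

48 days

te_Task 1 = (4 + 4·6 + 20)/6 = 48/6 = 8
te_Task 2 = (5 + 4·9 + 13)/6 = 54/6 = 9
te_Task 3 = (7 + 4·10 + 19)/6 = 66/6 = 11
te_Task 4 = (4 + 4·5 + 18)/6 = 42/6 = 7
te_Task 5 = (1 + 4·6 + 17)/6 = 42/6 = 7
te_Task 6 = (11 + 4·13 + 15)/6 = 78/6 = 13
te_Task 7 = (9 + 4·12 + 15)/6 = 72/6 = 12
te_Task 8 = (11 + 4·12 + 19)/6 = 78/6 = 13
te_Task 9 = (8 + 4·13 + 24)/6 = 84/6 = 14

Forward pass:
ES_Task 1 = 0; EF_Task 1 = 8
ES_Task 2 = 0; EF_Task 2 = 9
ES_Task 3 = max(EF_Task 1=8, EF_Task 2=9) = 9; EF_Task 3 = 9+11 = 20
ES_Task 4 = 9; EF_Task 4 = 9+7 = 16
ES_Task 5 = 9; EF_Task 5 = 9+7 = 16
ES_Task 6 = 9; EF_Task 6 = 9+13 = 22
ES_Task 7 = max(EF_Task 1=8, EF_Task 6=22) = 22; EF_Task 7 = 22+12 = 34
ES_Task 8 = 9; EF_Task 8 = 9+13 = 22
ES_Task 9 = max(EF_Task 3=20, EF_Task 4=16, EF_Task 5=16, EF_Task 7=34, EF_Task 8=22) = 34; EF_Task 9 = 34+14 = 48
Expected project duration μ = 48 days. Critical path: Task 2 → Task 6 → Task 7 → Task 9.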